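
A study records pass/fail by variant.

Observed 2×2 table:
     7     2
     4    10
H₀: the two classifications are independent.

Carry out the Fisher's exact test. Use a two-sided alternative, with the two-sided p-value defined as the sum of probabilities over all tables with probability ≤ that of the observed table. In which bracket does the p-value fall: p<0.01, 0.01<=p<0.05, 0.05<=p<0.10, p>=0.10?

p-value bracket: 0.01<=p<0.05

Margins: r₁=9, r₂=14, c₁=11, c₂=12, n=23
p_obs = C(9,7)·C(14,4)/C(23,11); sum pmf over tables with pmf ≤ p_obs
p-value (two-sided) = 0.03607
→ bracket: 0.01<=p<0.05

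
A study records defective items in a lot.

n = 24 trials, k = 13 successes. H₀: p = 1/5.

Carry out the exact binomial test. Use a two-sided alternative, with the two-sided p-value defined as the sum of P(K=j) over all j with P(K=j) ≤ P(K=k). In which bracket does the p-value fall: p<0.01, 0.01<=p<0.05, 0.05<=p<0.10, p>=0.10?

Exact binomial: n=24, k=13, p₀=1/5=0.2000
P(X=j) = C(n,j)·p₀^j·(1−p₀)^(n−j); p = Σ P(X=j) over j with P(X=j) ≤ P(X=13)
p-value (two-sided) = 0.00022
→ bracket: p<0.01

p-value bracket: p<0.01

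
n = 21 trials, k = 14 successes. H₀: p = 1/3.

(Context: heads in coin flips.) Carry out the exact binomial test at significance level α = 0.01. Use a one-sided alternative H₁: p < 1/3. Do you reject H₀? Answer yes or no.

reject H₀: no

Exact binomial: n=21, k=14, p₀=1/3=0.3333
P(X≤14) from Σ C(n,i)·p₀^i·(1−p₀)^(n−i)
p-value (one-sided, H₁ less) = 0.99960
At α=0.01: p ≥ α → fail to reject H₀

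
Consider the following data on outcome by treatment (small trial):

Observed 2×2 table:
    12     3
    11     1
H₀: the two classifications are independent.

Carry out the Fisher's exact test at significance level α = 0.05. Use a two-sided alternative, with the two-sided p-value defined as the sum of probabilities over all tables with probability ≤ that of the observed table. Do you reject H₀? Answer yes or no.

Margins: r₁=15, r₂=12, c₁=23, c₂=4, n=27
p_obs = C(15,12)·C(12,11)/C(27,23); sum pmf over tables with pmf ≤ p_obs
p-value (two-sided) = 0.60513
At α=0.05: p ≥ α → fail to reject H₀

reject H₀: no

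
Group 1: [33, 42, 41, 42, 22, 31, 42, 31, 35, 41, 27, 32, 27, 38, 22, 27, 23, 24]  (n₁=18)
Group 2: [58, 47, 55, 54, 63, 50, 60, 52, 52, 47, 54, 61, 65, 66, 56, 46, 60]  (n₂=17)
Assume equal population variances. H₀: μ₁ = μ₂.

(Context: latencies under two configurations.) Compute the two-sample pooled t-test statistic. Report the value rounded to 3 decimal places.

test statistic = -10.084

x̄₁=32.222, s₁=7.393, n₁=18
x̄₂=55.647, s₂=6.264, n₂=17
s_p² = [17·7.393² + 16·6.264²]/33 = 47.1816
SE = √(s_p²·(1/18+1/17)) = 2.3231
t = (32.222−55.647)/2.3231 = -10.0836
df = 33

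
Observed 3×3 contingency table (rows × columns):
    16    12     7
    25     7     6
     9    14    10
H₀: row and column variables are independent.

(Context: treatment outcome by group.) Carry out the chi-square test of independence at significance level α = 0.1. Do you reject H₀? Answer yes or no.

Row totals [35, 38, 33], col totals [50, 33, 23], n=106
χ² = (16−16.51)²/16.51 + (12−10.90)²/10.90 + (7−7.59)²/7.59 + (25−17.92)²/17.92 + (7−11.83)²/11.83 + (6−8.25)²/8.25 + (9−15.57)²/15.57 + (14−10.27)²/10.27 + (10−7.16)²/7.16 = 10.7980
df = 4
p-value (upper-tail) = 0.02893
At α=0.1: p < α → reject H₀

reject H₀: yes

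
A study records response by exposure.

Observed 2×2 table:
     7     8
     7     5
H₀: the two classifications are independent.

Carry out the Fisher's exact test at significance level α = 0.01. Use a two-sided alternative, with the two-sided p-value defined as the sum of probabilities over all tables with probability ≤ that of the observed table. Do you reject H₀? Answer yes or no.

reject H₀: no

Margins: r₁=15, r₂=12, c₁=14, c₂=13, n=27
p_obs = C(15,7)·C(12,7)/C(27,14); sum pmf over tables with pmf ≤ p_obs
p-value (two-sided) = 0.70357
At α=0.01: p ≥ α → fail to reject H₀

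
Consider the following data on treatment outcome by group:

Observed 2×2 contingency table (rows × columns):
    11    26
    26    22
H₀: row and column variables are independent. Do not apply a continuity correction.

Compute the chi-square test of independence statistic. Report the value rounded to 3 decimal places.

test statistic = 5.076

Row totals [37, 48], col totals [37, 48], n=85
χ² = (11−16.11)²/16.11 + (26−20.89)²/20.89 + (26−20.89)²/20.89 + (22−27.11)²/27.11 = 5.0759
df = 1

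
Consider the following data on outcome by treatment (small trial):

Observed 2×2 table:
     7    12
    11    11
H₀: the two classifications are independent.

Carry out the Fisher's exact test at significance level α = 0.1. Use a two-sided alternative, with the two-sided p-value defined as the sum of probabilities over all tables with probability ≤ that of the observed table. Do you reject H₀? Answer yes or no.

reject H₀: no

Margins: r₁=19, r₂=22, c₁=18, c₂=23, n=41
p_obs = C(19,7)·C(22,11)/C(41,18); sum pmf over tables with pmf ≤ p_obs
p-value (two-sided) = 0.53083
At α=0.1: p ≥ α → fail to reject H₀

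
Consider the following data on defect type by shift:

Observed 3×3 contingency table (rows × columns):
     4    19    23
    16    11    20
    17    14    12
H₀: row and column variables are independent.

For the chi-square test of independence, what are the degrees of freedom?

df = (r−1)(c−1) = (3−1)·(3−1) = 4

degrees of freedom = 4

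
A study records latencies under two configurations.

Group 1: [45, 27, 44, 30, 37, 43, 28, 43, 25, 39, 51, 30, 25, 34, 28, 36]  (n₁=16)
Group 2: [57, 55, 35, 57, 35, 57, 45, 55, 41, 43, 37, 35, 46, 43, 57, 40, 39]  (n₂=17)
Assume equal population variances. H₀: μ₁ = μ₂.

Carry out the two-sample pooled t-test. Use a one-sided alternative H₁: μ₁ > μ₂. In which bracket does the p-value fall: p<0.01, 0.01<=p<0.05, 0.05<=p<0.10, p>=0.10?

p-value bracket: p>=0.10

x̄₁=35.312, s₁=8.154, n₁=16
x̄₂=45.706, s₂=8.723, n₂=17
s_p² = [15·8.154² + 16·8.723²]/31 = 71.4505
SE = √(s_p²·(1/16+1/17)) = 2.9443
t = (35.312−45.706)/2.9443 = -3.5301
df = 31
p-value (one-sided, H₁ greater) = 0.99934
→ bracket: p>=0.10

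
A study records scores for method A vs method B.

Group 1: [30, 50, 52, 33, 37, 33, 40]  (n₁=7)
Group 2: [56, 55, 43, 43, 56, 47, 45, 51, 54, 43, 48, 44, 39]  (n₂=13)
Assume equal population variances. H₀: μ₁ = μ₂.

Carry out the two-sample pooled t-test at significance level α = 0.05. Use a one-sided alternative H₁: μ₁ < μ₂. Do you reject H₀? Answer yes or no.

reject H₀: yes

x̄₁=39.286, s₁=8.635, n₁=7
x̄₂=48.000, s₂=5.802, n₂=13
s_p² = [6·8.635² + 12·5.802²]/18 = 47.3016
SE = √(s_p²·(1/7+1/13)) = 3.2243
t = (39.286−48.000)/3.2243 = -2.7027
df = 18
p-value (one-sided, H₁ less) = 0.00728
At α=0.05: p < α → reject H₀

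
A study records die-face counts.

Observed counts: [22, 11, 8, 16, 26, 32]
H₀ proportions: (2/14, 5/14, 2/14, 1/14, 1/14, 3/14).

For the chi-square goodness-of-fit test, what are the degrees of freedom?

df = k − 1 = 6 − 1 = 5

degrees of freedom = 5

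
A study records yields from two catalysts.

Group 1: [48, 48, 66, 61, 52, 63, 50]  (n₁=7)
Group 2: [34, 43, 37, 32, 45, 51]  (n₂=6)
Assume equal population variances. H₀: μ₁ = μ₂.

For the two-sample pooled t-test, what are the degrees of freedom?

degrees of freedom = 11

df = n₁ + n₂ − 2 = 7 + 6 − 2 = 11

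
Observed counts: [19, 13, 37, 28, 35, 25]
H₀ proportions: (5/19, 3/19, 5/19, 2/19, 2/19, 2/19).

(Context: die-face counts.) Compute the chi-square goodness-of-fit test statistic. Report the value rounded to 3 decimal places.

test statistic = 51.072

n = 157; E_i = n·p_i = [41.32, 24.79, 41.32, 16.53, 16.53, 16.53]
χ² = (19−41.32)²/41.32 + (13−24.79)²/24.79 + (37−41.32)²/41.32 + (28−16.53)²/16.53 + (35−16.53)²/16.53 + (25−16.53)²/16.53 = 51.0722
df = 5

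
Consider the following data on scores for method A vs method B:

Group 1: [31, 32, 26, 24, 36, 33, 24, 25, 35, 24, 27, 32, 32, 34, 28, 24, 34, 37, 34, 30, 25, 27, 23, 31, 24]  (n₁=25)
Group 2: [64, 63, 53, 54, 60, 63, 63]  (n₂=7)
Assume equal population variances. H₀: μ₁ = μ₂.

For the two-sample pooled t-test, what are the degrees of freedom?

df = n₁ + n₂ − 2 = 25 + 7 − 2 = 30

degrees of freedom = 30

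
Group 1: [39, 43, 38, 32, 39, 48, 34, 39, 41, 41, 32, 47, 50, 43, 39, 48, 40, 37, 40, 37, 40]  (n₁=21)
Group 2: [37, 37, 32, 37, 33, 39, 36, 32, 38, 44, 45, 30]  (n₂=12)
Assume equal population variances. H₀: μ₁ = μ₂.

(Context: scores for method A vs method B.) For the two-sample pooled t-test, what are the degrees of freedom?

df = n₁ + n₂ − 2 = 21 + 12 − 2 = 31

degrees of freedom = 31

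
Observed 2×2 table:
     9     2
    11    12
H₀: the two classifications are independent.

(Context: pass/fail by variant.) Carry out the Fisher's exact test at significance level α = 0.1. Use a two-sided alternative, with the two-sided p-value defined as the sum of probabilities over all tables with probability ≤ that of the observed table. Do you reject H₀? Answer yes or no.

reject H₀: yes

Margins: r₁=11, r₂=23, c₁=20, c₂=14, n=34
p_obs = C(11,9)·C(23,11)/C(34,20); sum pmf over tables with pmf ≤ p_obs
p-value (two-sided) = 0.07642
At α=0.1: p < α → reject H₀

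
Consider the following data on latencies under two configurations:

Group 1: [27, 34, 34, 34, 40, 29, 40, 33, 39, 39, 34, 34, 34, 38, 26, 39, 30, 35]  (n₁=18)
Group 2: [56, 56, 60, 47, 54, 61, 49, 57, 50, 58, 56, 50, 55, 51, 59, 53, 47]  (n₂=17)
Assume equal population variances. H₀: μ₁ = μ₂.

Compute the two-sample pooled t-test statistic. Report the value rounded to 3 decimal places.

test statistic = -13.319

x̄₁=34.389, s₁=4.313, n₁=18
x̄₂=54.059, s₂=4.423, n₂=17
s_p² = [17·4.313² + 16·4.423²]/33 = 19.0672
SE = √(s_p²·(1/18+1/17)) = 1.4768
t = (34.389−54.059)/1.4768 = -13.3194
df = 33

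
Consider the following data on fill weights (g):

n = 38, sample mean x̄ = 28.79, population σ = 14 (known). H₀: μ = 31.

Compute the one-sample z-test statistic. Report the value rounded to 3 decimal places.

test statistic = -0.973

SE = σ/√n = 14/√38 = 2.2711
z = (x̄−μ₀)/SE = (28.79−31)/2.2711 = -0.9731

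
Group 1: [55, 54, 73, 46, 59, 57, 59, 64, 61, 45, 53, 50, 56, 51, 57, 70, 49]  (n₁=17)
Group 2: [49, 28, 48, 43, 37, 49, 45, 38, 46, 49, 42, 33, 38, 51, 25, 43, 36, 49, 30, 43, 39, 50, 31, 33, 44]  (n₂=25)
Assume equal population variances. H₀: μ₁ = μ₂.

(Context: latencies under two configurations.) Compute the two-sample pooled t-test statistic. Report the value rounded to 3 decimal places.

test statistic = 6.537

x̄₁=56.412, s₁=7.649, n₁=17
x̄₂=40.760, s₂=7.595, n₂=25
s_p² = [16·7.649² + 24·7.595²]/40 = 58.0169
SE = √(s_p²·(1/17+1/25)) = 2.3945
t = (56.412−40.760)/2.3945 = 6.5367
df = 40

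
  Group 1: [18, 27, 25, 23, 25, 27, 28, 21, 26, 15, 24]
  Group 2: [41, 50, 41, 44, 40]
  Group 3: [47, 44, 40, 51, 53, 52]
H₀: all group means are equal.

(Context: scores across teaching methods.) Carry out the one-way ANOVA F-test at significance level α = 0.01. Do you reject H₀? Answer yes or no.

reject H₀: yes

Group means [23.55, 43.20, 47.83], grand mean 34.636
SSB = Σnᵢ(x̄ᵢ−x̄)² = 2764.730; SSW = ΣΣ(x−x̄ᵢ)² = 362.361
MSB = 2764.730/2 = 1382.3652; MSW = 362.361/19 = 19.0716
F = MSB/MSW = 72.4829
df = (2, 19)
p-value (upper-tail) = 0.00000
At α=0.01: p < α → reject H₀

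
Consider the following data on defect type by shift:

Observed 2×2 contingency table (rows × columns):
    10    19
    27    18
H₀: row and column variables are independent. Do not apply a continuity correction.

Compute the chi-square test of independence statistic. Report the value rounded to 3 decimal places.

Row totals [29, 45], col totals [37, 37], n=74
χ² = (10−14.50)²/14.50 + (19−14.50)²/14.50 + (27−22.50)²/22.50 + (18−22.50)²/22.50 = 4.5931
df = 1

test statistic = 4.593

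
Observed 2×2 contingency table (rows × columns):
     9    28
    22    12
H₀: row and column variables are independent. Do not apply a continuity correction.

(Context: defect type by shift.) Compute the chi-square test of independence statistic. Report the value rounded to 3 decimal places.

test statistic = 11.746

Row totals [37, 34], col totals [31, 40], n=71
χ² = (9−16.15)²/16.15 + (28−20.85)²/20.85 + (22−14.85)²/14.85 + (12−19.15)²/19.15 = 11.7458
df = 1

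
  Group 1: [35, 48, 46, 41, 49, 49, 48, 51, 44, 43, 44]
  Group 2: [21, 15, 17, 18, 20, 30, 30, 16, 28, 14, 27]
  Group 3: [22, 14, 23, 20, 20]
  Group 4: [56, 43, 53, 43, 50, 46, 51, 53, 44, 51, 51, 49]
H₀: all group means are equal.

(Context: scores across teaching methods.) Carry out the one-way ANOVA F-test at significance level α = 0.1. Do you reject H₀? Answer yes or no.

Group means [45.27, 21.45, 19.80, 49.17], grand mean 36.487
SSB = Σnᵢ(x̄ᵢ−x̄)² = 6656.368; SSW = ΣΣ(x−x̄ᵢ)² = 837.376
MSB = 6656.368/3 = 2218.7893; MSW = 837.376/35 = 23.9250
F = MSB/MSW = 92.7393
df = (3, 35)
p-value (upper-tail) = 0.00000
At α=0.1: p < α → reject H₀

reject H₀: yes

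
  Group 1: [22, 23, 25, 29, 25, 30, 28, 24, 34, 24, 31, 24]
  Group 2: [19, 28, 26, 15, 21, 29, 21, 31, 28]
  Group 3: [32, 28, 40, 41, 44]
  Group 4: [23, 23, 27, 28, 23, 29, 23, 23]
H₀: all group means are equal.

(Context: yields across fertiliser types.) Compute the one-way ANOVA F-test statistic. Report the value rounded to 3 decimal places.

Group means [26.58, 24.22, 37.00, 24.88], grand mean 27.088
SSB = Σnᵢ(x̄ᵢ−x̄)² = 607.388; SSW = ΣΣ(x−x̄ᵢ)² = 615.347
MSB = 607.388/3 = 202.4627; MSW = 615.347/30 = 20.5116
F = MSB/MSW = 9.8707
df = (3, 30)

test statistic = 9.871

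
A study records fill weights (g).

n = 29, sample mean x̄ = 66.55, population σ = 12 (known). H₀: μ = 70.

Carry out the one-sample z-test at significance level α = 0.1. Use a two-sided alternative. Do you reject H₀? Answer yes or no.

SE = σ/√n = 12/√29 = 2.2283
z = (x̄−μ₀)/SE = (66.55−70)/2.2283 = -1.5482
p-value (two-sided) = 0.12157
At α=0.1: p ≥ α → fail to reject H₀

reject H₀: no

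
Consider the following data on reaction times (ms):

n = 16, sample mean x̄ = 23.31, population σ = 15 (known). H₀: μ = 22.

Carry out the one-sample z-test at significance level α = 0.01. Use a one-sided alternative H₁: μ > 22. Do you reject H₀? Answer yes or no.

reject H₀: no

SE = σ/√n = 15/√16 = 3.7500
z = (x̄−μ₀)/SE = (23.31−22)/3.7500 = 0.3493
p-value (one-sided, H₁ greater) = 0.36342
At α=0.01: p ≥ α → fail to reject H₀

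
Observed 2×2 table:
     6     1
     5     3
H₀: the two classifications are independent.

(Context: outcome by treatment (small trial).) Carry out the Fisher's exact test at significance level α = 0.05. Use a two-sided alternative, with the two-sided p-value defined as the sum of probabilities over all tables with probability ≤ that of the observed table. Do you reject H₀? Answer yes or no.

reject H₀: no

Margins: r₁=7, r₂=8, c₁=11, c₂=4, n=15
p_obs = C(7,6)·C(8,5)/C(15,11); sum pmf over tables with pmf ≤ p_obs
p-value (two-sided) = 0.56923
At α=0.05: p ≥ α → fail to reject H₀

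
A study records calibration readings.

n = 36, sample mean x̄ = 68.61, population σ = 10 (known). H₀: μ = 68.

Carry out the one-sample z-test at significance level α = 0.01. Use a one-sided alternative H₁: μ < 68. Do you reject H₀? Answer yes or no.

reject H₀: no

SE = σ/√n = 10/√36 = 1.6667
z = (x̄−μ₀)/SE = (68.61−68)/1.6667 = 0.3660
p-value (one-sided, H₁ less) = 0.64282
At α=0.01: p ≥ α → fail to reject H₀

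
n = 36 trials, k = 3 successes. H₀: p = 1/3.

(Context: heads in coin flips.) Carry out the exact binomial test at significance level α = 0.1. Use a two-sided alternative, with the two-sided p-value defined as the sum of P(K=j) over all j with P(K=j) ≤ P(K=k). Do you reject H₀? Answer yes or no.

Exact binomial: n=36, k=3, p₀=1/3=0.3333
P(X=j) = C(n,j)·p₀^j·(1−p₀)^(n−j); p = Σ P(X=j) over j with P(X=j) ≤ P(X=3)
p-value (two-sided) = 0.00066
At α=0.1: p < α → reject H₀

reject H₀: yes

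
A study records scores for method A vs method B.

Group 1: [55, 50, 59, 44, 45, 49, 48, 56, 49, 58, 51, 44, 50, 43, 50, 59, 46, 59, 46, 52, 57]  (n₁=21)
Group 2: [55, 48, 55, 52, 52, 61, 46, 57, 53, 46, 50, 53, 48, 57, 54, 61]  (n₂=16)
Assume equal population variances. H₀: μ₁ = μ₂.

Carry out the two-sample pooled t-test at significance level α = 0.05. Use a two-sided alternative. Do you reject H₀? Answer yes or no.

x̄₁=50.952, s₁=5.417, n₁=21
x̄₂=53.000, s₂=4.676, n₂=16
s_p² = [20·5.417² + 15·4.676²]/35 = 26.1415
SE = √(s_p²·(1/21+1/16)) = 1.6967
t = (50.952−53.000)/1.6967 = -1.2068
df = 35
p-value (two-sided) = 0.23558
At α=0.05: p ≥ α → fail to reject H₀

reject H₀: no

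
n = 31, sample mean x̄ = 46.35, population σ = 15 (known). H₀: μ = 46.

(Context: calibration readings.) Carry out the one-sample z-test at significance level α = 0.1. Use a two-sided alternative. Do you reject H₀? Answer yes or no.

reject H₀: no

SE = σ/√n = 15/√31 = 2.6941
z = (x̄−μ₀)/SE = (46.35−46)/2.6941 = 0.1299
p-value (two-sided) = 0.89663
At α=0.1: p ≥ α → fail to reject H₀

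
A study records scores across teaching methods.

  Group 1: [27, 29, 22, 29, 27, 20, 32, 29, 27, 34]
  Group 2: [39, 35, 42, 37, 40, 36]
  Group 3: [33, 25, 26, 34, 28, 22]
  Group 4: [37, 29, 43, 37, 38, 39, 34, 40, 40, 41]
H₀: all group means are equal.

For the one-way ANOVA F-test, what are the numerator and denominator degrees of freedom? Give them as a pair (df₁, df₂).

degrees of freedom = [3, 28]

k = 4 groups, N = 32 total
df = (k−1, N−k) = (4−1, 32−4) = (3, 28)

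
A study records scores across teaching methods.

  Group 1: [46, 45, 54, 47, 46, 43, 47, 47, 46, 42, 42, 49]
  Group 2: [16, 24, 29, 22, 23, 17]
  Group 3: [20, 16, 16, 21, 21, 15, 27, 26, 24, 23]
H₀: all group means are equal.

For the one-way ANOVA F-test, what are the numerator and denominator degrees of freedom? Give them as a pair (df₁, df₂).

k = 3 groups, N = 28 total
df = (k−1, N−k) = (3−1, 28−3) = (2, 25)

degrees of freedom = [2, 25]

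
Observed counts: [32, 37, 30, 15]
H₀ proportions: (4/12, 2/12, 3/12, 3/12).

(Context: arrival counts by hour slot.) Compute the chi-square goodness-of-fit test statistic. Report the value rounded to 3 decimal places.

n = 114; E_i = n·p_i = [38.00, 19.00, 28.50, 28.50]
χ² = (32−38.00)²/38.00 + (37−19.00)²/19.00 + (30−28.50)²/28.50 + (15−28.50)²/28.50 = 24.4737
df = 3

test statistic = 24.474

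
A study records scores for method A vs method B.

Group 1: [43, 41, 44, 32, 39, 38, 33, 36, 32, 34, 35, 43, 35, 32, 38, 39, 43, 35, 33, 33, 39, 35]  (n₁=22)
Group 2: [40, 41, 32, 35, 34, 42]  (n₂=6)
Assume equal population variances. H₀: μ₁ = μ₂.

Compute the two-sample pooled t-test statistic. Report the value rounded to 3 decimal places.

test statistic = -0.228

x̄₁=36.909, s₁=3.999, n₁=22
x̄₂=37.333, s₂=4.179, n₂=6
s_p² = [21·3.999² + 5·4.179²]/26 = 16.2751
SE = √(s_p²·(1/22+1/6)) = 1.8580
t = (36.909−37.333)/1.8580 = -0.2283
df = 26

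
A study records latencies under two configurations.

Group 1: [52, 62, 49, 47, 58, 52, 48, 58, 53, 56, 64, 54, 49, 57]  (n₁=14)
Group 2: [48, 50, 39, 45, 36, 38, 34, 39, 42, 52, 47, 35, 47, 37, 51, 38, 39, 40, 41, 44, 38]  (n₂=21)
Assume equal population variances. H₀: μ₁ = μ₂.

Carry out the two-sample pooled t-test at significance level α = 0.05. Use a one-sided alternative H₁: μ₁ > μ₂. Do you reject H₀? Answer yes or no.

x̄₁=54.214, s₁=5.206, n₁=14
x̄₂=41.905, s₂=5.467, n₂=21
s_p² = [13·5.206² + 20·5.467²]/33 = 28.7929
SE = √(s_p²·(1/14+1/21)) = 1.8514
t = (54.214−41.905)/1.8514 = 6.6487
df = 33
p-value (one-sided, H₁ greater) = 0.00000
At α=0.05: p < α → reject H₀

reject H₀: yes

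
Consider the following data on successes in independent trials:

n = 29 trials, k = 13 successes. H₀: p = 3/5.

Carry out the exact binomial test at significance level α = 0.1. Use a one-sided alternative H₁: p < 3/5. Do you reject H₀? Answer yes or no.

reject H₀: yes

Exact binomial: n=29, k=13, p₀=3/5=0.6000
P(X≤13) from Σ C(n,i)·p₀^i·(1−p₀)^(n−i)
p-value (one-sided, H₁ less) = 0.07095
At α=0.1: p < α → reject H₀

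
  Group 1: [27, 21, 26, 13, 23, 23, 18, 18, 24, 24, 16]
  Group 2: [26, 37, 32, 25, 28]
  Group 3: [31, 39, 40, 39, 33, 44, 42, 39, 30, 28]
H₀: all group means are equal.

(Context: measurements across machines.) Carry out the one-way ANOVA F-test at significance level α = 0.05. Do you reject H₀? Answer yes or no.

reject H₀: yes

Group means [21.18, 29.60, 36.50], grand mean 28.692
SSB = Σnᵢ(x̄ᵢ−x̄)² = 1234.202; SSW = ΣΣ(x−x̄ᵢ)² = 565.336
MSB = 1234.202/2 = 617.1010; MSW = 565.336/23 = 24.5798
F = MSB/MSW = 25.1060
df = (2, 23)
p-value (upper-tail) = 0.00000
At α=0.05: p < α → reject H₀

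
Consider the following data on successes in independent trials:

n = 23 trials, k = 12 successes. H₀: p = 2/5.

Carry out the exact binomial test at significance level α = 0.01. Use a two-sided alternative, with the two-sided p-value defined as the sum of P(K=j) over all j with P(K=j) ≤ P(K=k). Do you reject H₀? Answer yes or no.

reject H₀: no

Exact binomial: n=23, k=12, p₀=2/5=0.4000
P(X=j) = C(n,j)·p₀^j·(1−p₀)^(n−j); p = Σ P(X=j) over j with P(X=j) ≤ P(X=12)
p-value (two-sided) = 0.28760
At α=0.01: p ≥ α → fail to reject H₀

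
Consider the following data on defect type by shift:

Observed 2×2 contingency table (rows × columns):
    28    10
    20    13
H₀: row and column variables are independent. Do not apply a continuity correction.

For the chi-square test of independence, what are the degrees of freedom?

degrees of freedom = 1

df = (r−1)(c−1) = (2−1)·(2−1) = 1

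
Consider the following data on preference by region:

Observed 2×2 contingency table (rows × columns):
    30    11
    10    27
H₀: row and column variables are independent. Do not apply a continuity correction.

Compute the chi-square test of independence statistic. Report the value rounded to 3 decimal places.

test statistic = 16.575

Row totals [41, 37], col totals [40, 38], n=78
χ² = (30−21.03)²/21.03 + (11−19.97)²/19.97 + (10−18.97)²/18.97 + (27−18.03)²/18.03 = 16.5753
df = 1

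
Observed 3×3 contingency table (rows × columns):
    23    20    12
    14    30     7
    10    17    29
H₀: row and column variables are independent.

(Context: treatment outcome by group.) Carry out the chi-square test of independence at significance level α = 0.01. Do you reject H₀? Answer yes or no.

reject H₀: yes

Row totals [55, 51, 56], col totals [47, 67, 48], n=162
χ² = (23−15.96)²/15.96 + (20−22.75)²/22.75 + (12−16.30)²/16.30 + (14−14.80)²/14.80 + (30−21.09)²/21.09 + (7−15.11)²/15.11 + (10−16.25)²/16.25 + (17−23.16)²/23.16 + (29−16.59)²/16.59 = 26.0498
df = 4
p-value (upper-tail) = 0.00003
At α=0.01: p < α → reject H₀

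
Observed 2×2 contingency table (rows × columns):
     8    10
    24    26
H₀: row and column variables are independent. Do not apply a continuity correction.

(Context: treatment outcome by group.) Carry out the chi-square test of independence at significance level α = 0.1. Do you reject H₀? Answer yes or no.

Row totals [18, 50], col totals [32, 36], n=68
χ² = (8−8.47)²/8.47 + (10−9.53)²/9.53 + (24−23.53)²/23.53 + (26−26.47)²/26.47 = 0.0672
df = 1
p-value (upper-tail) = 0.79552
At α=0.1: p ≥ α → fail to reject H₀

reject H₀: no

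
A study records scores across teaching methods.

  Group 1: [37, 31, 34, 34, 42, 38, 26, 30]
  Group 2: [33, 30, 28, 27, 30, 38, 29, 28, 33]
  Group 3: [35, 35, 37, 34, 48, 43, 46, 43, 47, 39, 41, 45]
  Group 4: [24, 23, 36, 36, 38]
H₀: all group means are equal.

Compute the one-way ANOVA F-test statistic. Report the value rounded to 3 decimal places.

test statistic = 8.999

Group means [34.00, 30.67, 41.08, 31.40], grand mean 35.235
SSB = Σnᵢ(x̄ᵢ−x̄)² = 684.001; SSW = ΣΣ(x−x̄ᵢ)² = 760.117
MSB = 684.001/3 = 228.0003; MSW = 760.117/30 = 25.3372
F = MSB/MSW = 8.9986
df = (3, 30)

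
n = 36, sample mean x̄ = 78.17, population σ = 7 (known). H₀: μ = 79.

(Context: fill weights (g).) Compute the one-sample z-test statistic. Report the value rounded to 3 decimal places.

SE = σ/√n = 7/√36 = 1.1667
z = (x̄−μ₀)/SE = (78.17−79)/1.1667 = -0.7114

test statistic = -0.711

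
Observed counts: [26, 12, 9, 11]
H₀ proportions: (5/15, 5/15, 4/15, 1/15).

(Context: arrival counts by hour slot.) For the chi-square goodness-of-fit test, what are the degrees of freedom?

df = k − 1 = 4 − 1 = 3

degrees of freedom = 3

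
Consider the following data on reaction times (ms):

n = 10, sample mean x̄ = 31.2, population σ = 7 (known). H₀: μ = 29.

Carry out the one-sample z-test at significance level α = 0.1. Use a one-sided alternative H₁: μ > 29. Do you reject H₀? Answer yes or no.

reject H₀: no

SE = σ/√n = 7/√10 = 2.2136
z = (x̄−μ₀)/SE = (31.2−29)/2.2136 = 0.9939
p-value (one-sided, H₁ greater) = 0.16015
At α=0.1: p ≥ α → fail to reject H₀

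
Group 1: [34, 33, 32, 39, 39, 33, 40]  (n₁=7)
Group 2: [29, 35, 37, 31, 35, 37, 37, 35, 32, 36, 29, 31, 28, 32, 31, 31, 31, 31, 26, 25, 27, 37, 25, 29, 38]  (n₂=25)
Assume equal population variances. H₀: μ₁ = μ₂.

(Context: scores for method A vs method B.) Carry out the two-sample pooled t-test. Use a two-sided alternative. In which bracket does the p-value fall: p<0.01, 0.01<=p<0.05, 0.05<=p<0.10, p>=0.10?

p-value bracket: 0.01<=p<0.05

x̄₁=35.714, s₁=3.450, n₁=7
x̄₂=31.800, s₂=4.010, n₂=25
s_p² = [6·3.450² + 24·4.010²]/30 = 15.2476
SE = √(s_p²·(1/7+1/25)) = 1.6698
t = (35.714−31.800)/1.6698 = 2.3442
df = 30
p-value (two-sided) = 0.02588
→ bracket: 0.01<=p<0.05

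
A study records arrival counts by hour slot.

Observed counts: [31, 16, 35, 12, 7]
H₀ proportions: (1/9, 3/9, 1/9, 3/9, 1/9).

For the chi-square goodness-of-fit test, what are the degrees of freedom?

df = k − 1 = 5 − 1 = 4

degrees of freedom = 4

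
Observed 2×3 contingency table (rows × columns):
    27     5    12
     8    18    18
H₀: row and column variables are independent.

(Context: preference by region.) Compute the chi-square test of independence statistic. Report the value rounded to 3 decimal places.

Row totals [44, 44], col totals [35, 23, 30], n=88
χ² = (27−17.50)²/17.50 + (5−11.50)²/11.50 + (12−15.00)²/15.00 + (8−17.50)²/17.50 + (18−11.50)²/11.50 + (18−15.00)²/15.00 = 18.8621
df = 2

test statistic = 18.862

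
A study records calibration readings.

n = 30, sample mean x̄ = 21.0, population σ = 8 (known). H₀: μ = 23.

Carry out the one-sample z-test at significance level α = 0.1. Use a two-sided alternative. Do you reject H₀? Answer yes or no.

reject H₀: no

SE = σ/√n = 8/√30 = 1.4606
z = (x̄−μ₀)/SE = (21.0−23)/1.4606 = -1.3693
p-value (two-sided) = 0.17090
At α=0.1: p ≥ α → fail to reject H₀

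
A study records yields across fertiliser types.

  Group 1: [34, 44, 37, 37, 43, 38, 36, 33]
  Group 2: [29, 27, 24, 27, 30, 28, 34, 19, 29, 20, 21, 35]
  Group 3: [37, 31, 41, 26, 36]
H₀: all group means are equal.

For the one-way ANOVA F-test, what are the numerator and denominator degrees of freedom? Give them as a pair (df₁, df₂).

k = 3 groups, N = 25 total
df = (k−1, N−k) = (3−1, 25−3) = (2, 22)

degrees of freedom = [2, 22]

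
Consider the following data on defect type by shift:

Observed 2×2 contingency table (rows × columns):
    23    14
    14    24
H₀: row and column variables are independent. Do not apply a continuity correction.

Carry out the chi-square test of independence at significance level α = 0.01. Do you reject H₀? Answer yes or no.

Row totals [37, 38], col totals [37, 38], n=75
χ² = (23−18.25)²/18.25 + (14−18.75)²/18.75 + (14−18.75)²/18.75 + (24−19.25)²/19.25 = 4.8083
df = 1
p-value (upper-tail) = 0.02832
At α=0.01: p ≥ α → fail to reject H₀

reject H₀: no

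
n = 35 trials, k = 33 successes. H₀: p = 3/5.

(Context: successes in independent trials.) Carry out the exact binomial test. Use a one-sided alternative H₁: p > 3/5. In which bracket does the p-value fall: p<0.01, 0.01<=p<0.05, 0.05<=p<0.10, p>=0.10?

p-value bracket: p<0.01

Exact binomial: n=35, k=33, p₀=3/5=0.6000
P(X≥33) from Σ C(n,i)·p₀^i·(1−p₀)^(n−i)
p-value (one-sided, H₁ greater) = 0.00000
→ bracket: p<0.01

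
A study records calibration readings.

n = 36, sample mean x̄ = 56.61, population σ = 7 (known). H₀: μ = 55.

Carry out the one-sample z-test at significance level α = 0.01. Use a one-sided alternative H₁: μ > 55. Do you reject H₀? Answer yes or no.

SE = σ/√n = 7/√36 = 1.1667
z = (x̄−μ₀)/SE = (56.61−55)/1.1667 = 1.3800
p-value (one-sided, H₁ greater) = 0.08379
At α=0.01: p ≥ α → fail to reject H₀

reject H₀: no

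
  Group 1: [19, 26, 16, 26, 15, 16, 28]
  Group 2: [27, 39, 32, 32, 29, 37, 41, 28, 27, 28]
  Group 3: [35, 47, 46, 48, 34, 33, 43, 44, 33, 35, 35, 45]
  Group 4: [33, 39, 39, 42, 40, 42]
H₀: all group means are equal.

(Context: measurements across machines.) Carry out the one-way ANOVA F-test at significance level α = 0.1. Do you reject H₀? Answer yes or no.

Group means [20.86, 32.00, 39.83, 39.17], grand mean 33.686
SSB = Σnᵢ(x̄ᵢ−x̄)² = 1814.186; SSW = ΣΣ(x−x̄ᵢ)² = 897.357
MSB = 1814.186/3 = 604.7286; MSW = 897.357/31 = 28.9470
F = MSB/MSW = 20.8909
df = (3, 31)
p-value (upper-tail) = 0.00000
At α=0.1: p < α → reject H₀

reject H₀: yes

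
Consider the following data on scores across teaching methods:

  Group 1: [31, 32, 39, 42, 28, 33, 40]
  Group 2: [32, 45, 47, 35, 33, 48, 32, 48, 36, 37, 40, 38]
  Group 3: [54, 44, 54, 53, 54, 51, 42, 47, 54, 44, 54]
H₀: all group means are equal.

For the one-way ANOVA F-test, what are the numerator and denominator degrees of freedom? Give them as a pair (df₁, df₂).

degrees of freedom = [2, 27]

k = 3 groups, N = 30 total
df = (k−1, N−k) = (3−1, 30−3) = (2, 27)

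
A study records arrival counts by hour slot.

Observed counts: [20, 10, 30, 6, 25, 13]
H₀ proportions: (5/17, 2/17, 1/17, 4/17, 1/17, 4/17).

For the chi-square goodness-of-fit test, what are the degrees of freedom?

degrees of freedom = 5

df = k − 1 = 6 − 1 = 5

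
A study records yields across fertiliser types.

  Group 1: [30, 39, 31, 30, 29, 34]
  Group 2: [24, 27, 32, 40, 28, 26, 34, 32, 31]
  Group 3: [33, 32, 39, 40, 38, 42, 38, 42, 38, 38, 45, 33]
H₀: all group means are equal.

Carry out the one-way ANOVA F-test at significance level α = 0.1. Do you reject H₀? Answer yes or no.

reject H₀: yes

Group means [32.17, 30.44, 38.17], grand mean 34.259
SSB = Σnᵢ(x̄ᵢ−x̄)² = 340.463; SSW = ΣΣ(x−x̄ᵢ)² = 430.722
MSB = 340.463/2 = 170.2315; MSW = 430.722/24 = 17.9468
F = MSB/MSW = 9.4854
df = (2, 24)
p-value (upper-tail) = 0.00092
At α=0.1: p < α → reject H₀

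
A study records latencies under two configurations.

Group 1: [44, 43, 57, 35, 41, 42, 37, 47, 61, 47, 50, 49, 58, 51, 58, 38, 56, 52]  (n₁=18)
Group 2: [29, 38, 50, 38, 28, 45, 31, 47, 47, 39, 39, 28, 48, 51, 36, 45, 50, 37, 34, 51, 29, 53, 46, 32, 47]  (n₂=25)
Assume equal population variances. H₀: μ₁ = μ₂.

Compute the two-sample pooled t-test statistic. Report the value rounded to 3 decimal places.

test statistic = 2.945

x̄₁=48.111, s₁=7.903, n₁=18
x̄₂=40.720, s₂=8.269, n₂=25
s_p² = [17·7.903² + 24·8.269²]/41 = 65.9224
SE = √(s_p²·(1/18+1/25)) = 2.5098
t = (48.111−40.720)/2.5098 = 2.9449
df = 41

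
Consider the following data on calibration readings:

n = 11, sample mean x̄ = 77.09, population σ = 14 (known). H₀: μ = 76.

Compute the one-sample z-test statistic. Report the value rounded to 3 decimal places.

test statistic = 0.258

SE = σ/√n = 14/√11 = 4.2212
z = (x̄−μ₀)/SE = (77.09−76)/4.2212 = 0.2582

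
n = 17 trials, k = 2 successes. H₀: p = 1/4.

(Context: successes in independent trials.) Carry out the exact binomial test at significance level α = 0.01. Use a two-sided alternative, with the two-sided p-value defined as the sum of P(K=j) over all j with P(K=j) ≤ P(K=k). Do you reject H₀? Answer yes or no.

Exact binomial: n=17, k=2, p₀=1/4=0.2500
P(X=j) = C(n,j)·p₀^j·(1−p₀)^(n−j); p = Σ P(X=j) over j with P(X=j) ≤ P(X=2)
p-value (two-sided) = 0.27078
At α=0.01: p ≥ α → fail to reject H₀

reject H₀: no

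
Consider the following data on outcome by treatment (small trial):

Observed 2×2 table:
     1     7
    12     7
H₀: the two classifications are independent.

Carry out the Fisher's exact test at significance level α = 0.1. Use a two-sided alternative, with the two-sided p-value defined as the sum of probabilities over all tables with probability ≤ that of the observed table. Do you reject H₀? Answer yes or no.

Margins: r₁=8, r₂=19, c₁=13, c₂=14, n=27
p_obs = C(8,1)·C(19,12)/C(27,13); sum pmf over tables with pmf ≤ p_obs
p-value (two-sided) = 0.03285
At α=0.1: p < α → reject H₀

reject H₀: yes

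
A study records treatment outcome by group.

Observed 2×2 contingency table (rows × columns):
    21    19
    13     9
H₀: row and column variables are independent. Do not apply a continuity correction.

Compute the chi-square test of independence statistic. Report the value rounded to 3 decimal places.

Row totals [40, 22], col totals [34, 28], n=62
χ² = (21−21.94)²/21.94 + (19−18.06)²/18.06 + (13−12.06)²/12.06 + (9−9.94)²/9.94 = 0.2490
df = 1

test statistic = 0.249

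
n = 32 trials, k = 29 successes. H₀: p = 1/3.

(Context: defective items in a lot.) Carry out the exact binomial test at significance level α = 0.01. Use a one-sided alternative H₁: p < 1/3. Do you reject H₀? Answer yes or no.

reject H₀: no

Exact binomial: n=32, k=29, p₀=1/3=0.3333
P(X≤29) from Σ C(n,i)·p₀^i·(1−p₀)^(n−i)
p-value (one-sided, H₁ less) = 1.00000
At α=0.01: p ≥ α → fail to reject H₀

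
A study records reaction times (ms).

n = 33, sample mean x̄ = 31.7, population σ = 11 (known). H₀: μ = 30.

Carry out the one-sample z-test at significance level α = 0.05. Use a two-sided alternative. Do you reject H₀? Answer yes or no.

reject H₀: no

SE = σ/√n = 11/√33 = 1.9149
z = (x̄−μ₀)/SE = (31.7−30)/1.9149 = 0.8878
p-value (two-sided) = 0.37465
At α=0.05: p ≥ α → fail to reject H₀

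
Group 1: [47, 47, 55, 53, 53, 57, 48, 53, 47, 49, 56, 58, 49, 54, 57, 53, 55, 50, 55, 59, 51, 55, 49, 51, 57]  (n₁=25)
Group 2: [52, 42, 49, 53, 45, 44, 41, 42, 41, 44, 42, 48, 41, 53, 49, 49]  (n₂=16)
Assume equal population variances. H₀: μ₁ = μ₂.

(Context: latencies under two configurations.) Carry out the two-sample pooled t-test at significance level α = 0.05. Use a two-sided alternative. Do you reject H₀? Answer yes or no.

x̄₁=52.720, s₁=3.714, n₁=25
x̄₂=45.938, s₂=4.449, n₂=16
s_p² = [24·3.714² + 15·4.449²]/39 = 16.1020
SE = √(s_p²·(1/25+1/16)) = 1.2847
t = (52.720−45.938)/1.2847 = 5.2794
df = 39
p-value (two-sided) = 0.00001
At α=0.05: p < α → reject H₀

reject H₀: yes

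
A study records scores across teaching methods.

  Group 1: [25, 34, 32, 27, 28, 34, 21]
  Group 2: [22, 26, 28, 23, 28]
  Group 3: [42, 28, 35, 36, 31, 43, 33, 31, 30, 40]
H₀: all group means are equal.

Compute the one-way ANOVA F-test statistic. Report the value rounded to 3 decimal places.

test statistic = 7.724

Group means [28.71, 25.40, 34.90], grand mean 30.773
SSB = Σnᵢ(x̄ᵢ−x̄)² = 344.335; SSW = ΣΣ(x−x̄ᵢ)² = 423.529
MSB = 344.335/2 = 172.1675; MSW = 423.529/19 = 22.2910
F = MSB/MSW = 7.7236
df = (2, 19)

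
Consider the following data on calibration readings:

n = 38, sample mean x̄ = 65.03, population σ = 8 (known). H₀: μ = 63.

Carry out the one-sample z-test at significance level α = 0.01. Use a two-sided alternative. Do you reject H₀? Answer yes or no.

SE = σ/√n = 8/√38 = 1.2978
z = (x̄−μ₀)/SE = (65.03−63)/1.2978 = 1.5642
p-value (two-sided) = 0.11777
At α=0.01: p ≥ α → fail to reject H₀

reject H₀: no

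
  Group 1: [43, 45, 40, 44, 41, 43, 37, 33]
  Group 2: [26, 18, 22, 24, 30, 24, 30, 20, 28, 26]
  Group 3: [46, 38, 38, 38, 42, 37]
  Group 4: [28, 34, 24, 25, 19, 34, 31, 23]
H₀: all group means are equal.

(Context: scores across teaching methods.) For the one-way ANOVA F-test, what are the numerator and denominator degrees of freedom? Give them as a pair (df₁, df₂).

k = 4 groups, N = 32 total
df = (k−1, N−k) = (4−1, 32−4) = (3, 28)

degrees of freedom = [3, 28]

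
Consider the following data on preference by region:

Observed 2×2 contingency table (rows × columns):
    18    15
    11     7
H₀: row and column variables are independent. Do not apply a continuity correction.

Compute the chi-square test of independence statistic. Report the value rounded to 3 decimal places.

Row totals [33, 18], col totals [29, 22], n=51
χ² = (18−18.76)²/18.76 + (15−14.24)²/14.24 + (11−10.24)²/10.24 + (7−7.76)²/7.76 = 0.2047
df = 1

test statistic = 0.205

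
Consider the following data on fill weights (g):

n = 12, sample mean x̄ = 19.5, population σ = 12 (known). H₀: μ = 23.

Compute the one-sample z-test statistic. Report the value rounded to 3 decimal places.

test statistic = -1.010

SE = σ/√n = 12/√12 = 3.4641
z = (x̄−μ₀)/SE = (19.5−23)/3.4641 = -1.0104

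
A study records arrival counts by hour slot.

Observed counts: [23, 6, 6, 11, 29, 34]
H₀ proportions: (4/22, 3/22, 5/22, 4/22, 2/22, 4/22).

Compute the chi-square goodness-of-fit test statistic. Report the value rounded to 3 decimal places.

n = 109; E_i = n·p_i = [19.82, 14.86, 24.77, 19.82, 9.91, 19.82]
χ² = (23−19.82)²/19.82 + (6−14.86)²/14.86 + (6−24.77)²/24.77 + (11−19.82)²/19.82 + (29−9.91)²/9.91 + (34−19.82)²/19.82 = 70.8752
df = 5

test statistic = 70.875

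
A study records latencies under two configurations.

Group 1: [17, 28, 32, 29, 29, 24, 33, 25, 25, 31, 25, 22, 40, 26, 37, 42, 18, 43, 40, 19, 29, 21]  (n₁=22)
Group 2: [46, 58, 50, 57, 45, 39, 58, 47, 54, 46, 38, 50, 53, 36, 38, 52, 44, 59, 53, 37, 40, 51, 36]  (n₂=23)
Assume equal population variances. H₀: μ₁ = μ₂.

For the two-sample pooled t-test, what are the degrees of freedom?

degrees of freedom = 43

df = n₁ + n₂ − 2 = 22 + 23 − 2 = 43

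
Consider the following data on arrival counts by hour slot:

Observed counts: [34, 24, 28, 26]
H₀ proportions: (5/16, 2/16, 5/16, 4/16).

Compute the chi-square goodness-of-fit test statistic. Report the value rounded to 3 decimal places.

n = 112; E_i = n·p_i = [35.00, 14.00, 35.00, 28.00]
χ² = (34−35.00)²/35.00 + (24−14.00)²/14.00 + (28−35.00)²/35.00 + (26−28.00)²/28.00 = 8.7143
df = 3

test statistic = 8.714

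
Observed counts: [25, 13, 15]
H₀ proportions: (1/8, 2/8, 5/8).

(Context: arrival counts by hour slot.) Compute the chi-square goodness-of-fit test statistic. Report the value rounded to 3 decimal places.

test statistic = 60.887

n = 53; E_i = n·p_i = [6.62, 13.25, 33.12]
χ² = (25−6.62)²/6.62 + (13−13.25)²/13.25 + (15−33.12)²/33.12 = 60.8868
df = 2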